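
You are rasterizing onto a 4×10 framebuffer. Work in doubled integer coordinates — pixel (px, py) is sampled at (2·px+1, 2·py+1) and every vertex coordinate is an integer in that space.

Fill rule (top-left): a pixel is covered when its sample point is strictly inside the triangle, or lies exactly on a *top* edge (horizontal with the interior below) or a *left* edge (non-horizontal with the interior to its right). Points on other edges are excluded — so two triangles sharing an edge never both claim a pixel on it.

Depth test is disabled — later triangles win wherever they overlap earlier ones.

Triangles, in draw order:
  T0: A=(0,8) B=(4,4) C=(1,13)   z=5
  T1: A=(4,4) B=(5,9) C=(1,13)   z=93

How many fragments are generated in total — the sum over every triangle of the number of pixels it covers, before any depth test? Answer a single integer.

T0:
  2·area = 24
  edge (0, 8)→(4, 4): d=(4,-4) top-left  bias=+0
  edge (4, 4)→(1, 13): d=(-3,9) right/bottom  bias=-1
  edge (1, 13)→(0, 8): d=(-1,-5) top-left  bias=+0
    (2,0)@(5, 1): e=[-8,0,32] → ·  [on edge]
    (3,0)@(7, 1): e=[0,-18,42] → ·  [on edge]
    (2,1)@(5, 3): e=[0,-6,30] → ·  [on edge]
    (1,2)@(3, 5): e=[0,6,18] → █  [on edge]
    (2,2)@(5, 5): e=[8,-12,28] → ·
    (0,3)@(1, 7): e=[0,18,6] → █  [on edge]
    (1,3)@(3, 7): e=[8,0,16] → ·  [on edge]
    (0,4)@(1, 9): e=[8,12,4] → █
    (1,4)@(3, 9): e=[16,-6,14] → ·
    (0,5)@(1, 11): e=[16,6,2] → █
    (1,5)@(3, 11): e=[24,-12,12] → ·
    (0,6)@(1, 13): e=[24,0,0] → ·  [on edge]
  covered (4 px):
    · · · ·
    · · · ·
    · █ · ·
    █ · · ·
    █ · · ·
    █ · · ·
    · · · ·
    · · · ·
    · · · ·
    · · · ·
T1:
  2·area = 24
  edge (4, 4)→(5, 9): d=(1,5) right/bottom  bias=-1
  edge (5, 9)→(1, 13): d=(-4,4) right/bottom  bias=-1
  edge (1, 13)→(4, 4): d=(3,-9) top-left  bias=+0
    (2,0)@(5, 1): e=[-8,32,0] → ·  [on edge]
    (1,3)@(3, 7): e=[8,16,0] → █  [on edge]
    (2,3)@(5, 7): e=[-2,8,18] → ·
    (3,3)@(7, 7): e=[-12,0,36] → ·  [on edge]
    (1,4)@(3, 9): e=[10,8,6] → █
    (2,4)@(5, 9): e=[0,0,24] → ·  [on edge]
    (1,5)@(3, 11): e=[12,0,12] → ·  [on edge]
    (0,6)@(1, 13): e=[24,0,0] → ·  [on edge]
    (3,9)@(7, 19): e=[0,-48,72] → ·  [on edge]
  covered (2 px):
    · · · ·
    · · · ·
    · · · ·
    · █ · ·
    · █ · ·
    · · · ·
    · · · ·
    · · · ·
    · · · ·
    · · · ·

Answer: 6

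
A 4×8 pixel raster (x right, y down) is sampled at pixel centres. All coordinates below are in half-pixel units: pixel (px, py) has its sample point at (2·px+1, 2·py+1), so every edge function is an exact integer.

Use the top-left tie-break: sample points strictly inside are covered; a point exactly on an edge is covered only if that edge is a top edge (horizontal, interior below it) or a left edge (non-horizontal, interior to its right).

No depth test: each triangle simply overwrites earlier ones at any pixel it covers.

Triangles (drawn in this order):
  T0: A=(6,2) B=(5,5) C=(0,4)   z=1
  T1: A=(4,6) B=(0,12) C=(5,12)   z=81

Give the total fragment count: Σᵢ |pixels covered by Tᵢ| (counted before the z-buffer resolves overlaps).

T0:
  2·area = 16
  edge (6, 2)→(5, 5): d=(-1,3) right/bottom  bias=-1
  edge (5, 5)→(0, 4): d=(-5,-1) top-left  bias=+0
  edge (0, 4)→(6, 2): d=(6,-2) top-left  bias=+0
    (1,1)@(3, 3): e=[8,8,0] → █  [on edge]
    (2,1)@(5, 3): e=[2,10,4] → █
    (3,1)@(7, 3): e=[-4,12,8] → ·
    (1,2)@(3, 5): e=[6,-2,12] → ·
    (2,2)@(5, 5): e=[0,0,16] → ·  [on edge]
    (1,5)@(3, 11): e=[0,-32,48] → ·  [on edge]
  covered (2 px):
    · · · ·
    · █ █ ·
    · · · ·
    · · · ·
    · · · ·
    · · · ·
    · · · ·
    · · · ·
T1:
  2·area = 30  (B↔C swapped to make it positive)
  edge (4, 6)→(5, 12): d=(1,6) right/bottom  bias=-1
  edge (5, 12)→(0, 12): d=(-5,0) right/bottom  bias=-1
  edge (0, 12)→(4, 6): d=(4,-6) top-left  bias=+0
    (1,4)@(3, 9): e=[9,15,6] → █
    (2,4)@(5, 9): e=[-3,15,18] → ·
    (0,5)@(1, 11): e=[23,5,2] → █
    (2,5)@(5, 11): e=[-1,5,26] → ·
    (0,6)@(1, 13): e=[25,-5,10] → ·
    (1,6)@(3, 13): e=[13,-5,22] → ·
  covered (3 px):
    · · · ·
    · · · ·
    · · · ·
    · · · ·
    · █ · ·
    █ █ · ·
    · · · ·
    · · · ·

Answer: 5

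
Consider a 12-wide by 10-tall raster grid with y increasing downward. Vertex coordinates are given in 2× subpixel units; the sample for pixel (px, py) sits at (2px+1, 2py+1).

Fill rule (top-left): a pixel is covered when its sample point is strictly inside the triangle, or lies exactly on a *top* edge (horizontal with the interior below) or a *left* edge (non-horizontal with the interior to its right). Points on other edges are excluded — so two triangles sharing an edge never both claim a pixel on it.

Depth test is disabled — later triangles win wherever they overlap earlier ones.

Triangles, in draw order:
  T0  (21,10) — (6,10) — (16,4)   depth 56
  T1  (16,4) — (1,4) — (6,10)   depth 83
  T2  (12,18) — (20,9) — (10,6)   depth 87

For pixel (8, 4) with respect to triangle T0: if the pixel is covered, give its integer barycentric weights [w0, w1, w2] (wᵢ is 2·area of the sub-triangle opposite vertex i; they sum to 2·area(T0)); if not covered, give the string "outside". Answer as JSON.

T0:
  2·area = 90
  edge (21, 10)→(6, 10): d=(-15,0) right/bottom  bias=-1
  edge (6, 10)→(16, 4): d=(10,-6) top-left  bias=+0
  edge (16, 4)→(21, 10): d=(5,6) right/bottom  bias=-1
    (10,0)@(21, 1): e=[135,0,-45] → .  [on edge]
    (7,2)@(15, 5): e=[75,4,11] → X
    (8,2)@(17, 5): e=[75,16,-1] → .
    (5,3)@(11, 7): e=[45,0,45] → X  [on edge]
    (6,3)@(13, 7): e=[45,12,33] → X
    (8,3)@(17, 7): e=[45,36,9] → X
    (9,3)@(19, 7): e=[45,48,-3] → .
    (4,4)@(9, 9): e=[15,8,67] → X
    (9,4)@(19, 9): e=[15,68,7] → X
    (10,4)@(21, 9): e=[15,80,-5] → .
    (4,5)@(9, 11): e=[-15,28,77] → .
    (5,5)@(11, 11): e=[-15,40,65] → .
    (0,6)@(1, 13): e=[-45,0,135] → .  [on edge]
  covered (11 px):
    . . . . . . . . . . . .
    . . . . . . . . . . . .
    . . . . . . . X . . . .
    . . . . . X X X X . . .
    . . . . X X X X X X . .
    . . . . . . . . . . . .
    . . . . . . . . . . . .
    . . . . . . . . . . . .
    . . . . . . . . . . . .
    . . . . . . . . . . . .
T1:
  2·area = 90  (B↔C swapped to make it positive)
  edge (16, 4)→(6, 10): d=(-10,6) right/bottom  bias=-1
  edge (6, 10)→(1, 4): d=(-5,-6) top-left  bias=+0
  edge (1, 4)→(16, 4): d=(15,0) top-left  bias=+0
    (10,0)@(21, 1): e=[0,135,-45] → .  [on edge]
    (1,2)@(3, 5): e=[68,7,15] → X
    (2,2)@(5, 5): e=[56,19,15] → X
    (3,2)@(7, 5): e=[44,31,15] → X
    (4,2)@(9, 5): e=[32,43,15] → X
    (5,2)@(11, 5): e=[20,55,15] → X
    (6,2)@(13, 5): e=[8,67,15] → X
    (7,2)@(15, 5): e=[-4,79,15] → .
    (1,3)@(3, 7): e=[48,-3,45] → .
    (2,3)@(5, 7): e=[36,9,45] → X
    (5,3)@(11, 7): e=[0,45,45] → .  [on edge]
    (6,3)@(13, 7): e=[-12,57,45] → .
    (0,6)@(1, 13): e=[0,-45,135] → .  [on edge]
  covered (10 px):
    . . . . . . . . . . . .
    . . . . . . . . . . . .
    . X X X X X X . . . . .
    . . X X X . . . . . . .
    . . . X . . . . . . . .
    . . . . . . . . . . . .
    . . . . . . . . . . . .
    . . . . . . . . . . . .
    . . . . . . . . . . . .
    . . . . . . . . . . . .
T2:
  2·area = 114  (B↔C swapped to make it positive)
  edge (12, 18)→(10, 6): d=(-2,-12) top-left  bias=+0
  edge (10, 6)→(20, 9): d=(10,3) right/bottom  bias=-1
  edge (20, 9)→(12, 18): d=(-8,9) right/bottom  bias=-1
    (5,3)@(11, 7): e=[10,7,97] → X
    (6,3)@(13, 7): e=[34,1,79] → X
    (7,3)@(15, 7): e=[58,-5,61] → .
    (5,4)@(11, 9): e=[6,27,81] → X
    (7,4)@(15, 9): e=[54,15,45] → X
    (8,4)@(17, 9): e=[78,9,27] → X
    (9,4)@(19, 9): e=[102,3,9] → X
    (10,4)@(21, 9): e=[126,-3,-9] → .
    (5,5)@(11, 11): e=[2,47,65] → X
    (9,5)@(19, 11): e=[98,23,-7] → .
    (5,6)@(11, 13): e=[-2,67,49] → .
    (6,6)@(13, 13): e=[22,61,31] → X
  covered (14 px):
    . . . . . . . . . . . .
    . . . . . . . . . . . .
    . . . . . . . . . . . .
    . . . . . X X . . . . .
    . . . . . X X X X X . .
    . . . . . X X X X . . .
    . . . . . . X X . . . .
    . . . . . . X . . . . .
    . . . . . . . . . . . .
    . . . . . . . . . . . .

Final: [56,19,15]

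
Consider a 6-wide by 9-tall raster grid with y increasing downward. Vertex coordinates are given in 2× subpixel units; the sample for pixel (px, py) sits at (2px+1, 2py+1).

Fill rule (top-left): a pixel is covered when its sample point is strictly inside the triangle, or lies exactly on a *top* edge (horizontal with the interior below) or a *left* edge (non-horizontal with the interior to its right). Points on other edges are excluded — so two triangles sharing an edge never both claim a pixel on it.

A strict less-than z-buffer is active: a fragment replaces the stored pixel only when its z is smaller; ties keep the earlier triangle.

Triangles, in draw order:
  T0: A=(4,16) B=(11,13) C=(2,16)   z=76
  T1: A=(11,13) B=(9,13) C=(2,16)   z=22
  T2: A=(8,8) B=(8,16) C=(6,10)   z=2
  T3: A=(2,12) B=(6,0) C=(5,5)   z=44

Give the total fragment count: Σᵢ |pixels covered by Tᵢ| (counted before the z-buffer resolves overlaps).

T0:
  2·area = 6  (B↔C swapped to make it positive)
  edge (4, 16)→(2, 16): d=(-2,0) right/bottom  bias=-1
  edge (2, 16)→(11, 13): d=(9,-3) top-left  bias=+0
  edge (11, 13)→(4, 16): d=(-7,3) right/bottom  bias=-1
    (5,6)@(11, 13): e=[6,0,0] → ·  [on edge]
    (2,7)@(5, 15): e=[2,0,4] → █  [on edge]
    (3,7)@(7, 15): e=[2,6,-2] → ·
    (2,8)@(5, 17): e=[-2,18,-10] → ·
  covered (1 px):
    · · · · · ·
    · · · · · ·
    · · · · · ·
    · · · · · ·
    · · · · · ·
    · · · · · ·
    · · · · · ·
    · · █ · · ·
    · · · · · ·
T1:
  2·area = 6  (B↔C swapped to make it positive)
  edge (11, 13)→(2, 16): d=(-9,3) right/bottom  bias=-1
  edge (2, 16)→(9, 13): d=(7,-3) top-left  bias=+0
  edge (9, 13)→(11, 13): d=(2,0) top-left  bias=+0
    (0,6)@(1, 13): e=[30,-24,0] → ·  [on edge]
    (1,6)@(3, 13): e=[24,-18,0] → ·  [on edge]
    (2,6)@(5, 13): e=[18,-12,0] → ·  [on edge]
    (3,6)@(7, 13): e=[12,-6,0] → ·  [on edge]
    (4,6)@(9, 13): e=[6,0,0] → █  [on edge]
    (5,6)@(11, 13): e=[0,6,0] → ·  [on edge]
    (2,7)@(5, 15): e=[0,2,4] → ·  [on edge]
    (4,7)@(9, 15): e=[-12,14,4] → ·
  covered (1 px):
    · · · · · ·
    · · · · · ·
    · · · · · ·
    · · · · · ·
    · · · · · ·
    · · · · · ·
    · · · · █ ·
    · · · · · ·
    · · · · · ·
T2:
  2·area = 16
  edge (8, 8)→(8, 16): d=(0,8) right/bottom  bias=-1
  edge (8, 16)→(6, 10): d=(-2,-6) top-left  bias=+0
  edge (6, 10)→(8, 8): d=(2,-2) top-left  bias=+0
    (1,0)@(3, 1): e=[40,0,-24] → ·  [on edge]
    (5,2)@(11, 5): e=[-24,40,0] → ·  [on edge]
    (2,3)@(5, 7): e=[24,0,-8] → ·  [on edge]
    (4,3)@(9, 7): e=[-8,24,0] → ·  [on edge]
    (3,4)@(7, 9): e=[8,8,0] → █  [on edge]
    (4,4)@(9, 9): e=[-8,20,4] → ·
    (2,5)@(5, 11): e=[24,-8,0] → ·  [on edge]
    (3,5)@(7, 11): e=[8,4,4] → █
    (4,5)@(9, 11): e=[-8,16,8] → ·
    (1,6)@(3, 13): e=[40,-24,0] → ·  [on edge]
    (3,6)@(7, 13): e=[8,0,8] → █  [on edge]
    (4,6)@(9, 13): e=[-8,12,12] → ·
    (0,7)@(1, 15): e=[56,-40,0] → ·  [on edge]
  covered (3 px):
    · · · · · ·
    · · · · · ·
    · · · · · ·
    · · · · · ·
    · · · █ · ·
    · · · █ · ·
    · · · █ · ·
    · · · · · ·
    · · · · · ·
T3:
  2·area = 8
  edge (2, 12)→(6, 0): d=(4,-12) top-left  bias=+0
  edge (6, 0)→(5, 5): d=(-1,5) right/bottom  bias=-1
  edge (5, 5)→(2, 12): d=(-3,7) right/bottom  bias=-1
    (2,1)@(5, 3): e=[0,2,6] → █  [on edge]
    (3,1)@(7, 3): e=[24,-8,-8] → ·
    (2,2)@(5, 5): e=[8,0,0] → ·  [on edge]
    (1,4)@(3, 9): e=[0,6,2] → █  [on edge]
    (2,4)@(5, 9): e=[24,-4,-12] → ·
    (1,5)@(3, 11): e=[8,4,-4] → ·
    (0,7)@(1, 15): e=[0,10,-2] → ·  [on edge]
    (1,7)@(3, 15): e=[24,0,-16] → ·  [on edge]
  covered (2 px):
    · · · · · ·
    · · █ · · ·
    · · · · · ·
    · · · · · ·
    · █ · · · ·
    · · · · · ·
    · · · · · ·
    · · · · · ·
    · · · · · ·

Final: 7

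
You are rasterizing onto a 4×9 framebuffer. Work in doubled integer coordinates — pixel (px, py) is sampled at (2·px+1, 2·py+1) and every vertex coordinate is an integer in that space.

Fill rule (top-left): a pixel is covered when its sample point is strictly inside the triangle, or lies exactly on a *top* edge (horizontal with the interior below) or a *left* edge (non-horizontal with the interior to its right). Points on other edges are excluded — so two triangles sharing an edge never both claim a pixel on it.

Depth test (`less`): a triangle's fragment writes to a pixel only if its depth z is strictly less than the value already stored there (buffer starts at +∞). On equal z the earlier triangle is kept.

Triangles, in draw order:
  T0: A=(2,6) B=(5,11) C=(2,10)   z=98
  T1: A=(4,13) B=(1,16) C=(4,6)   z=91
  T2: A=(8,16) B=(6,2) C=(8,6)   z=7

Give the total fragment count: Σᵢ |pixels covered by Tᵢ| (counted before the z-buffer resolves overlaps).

T0:
  2·area = 12
  edge (2, 6)→(5, 11): d=(3,5) right/bottom  bias=-1
  edge (5, 11)→(2, 10): d=(-3,-1) top-left  bias=+0
  edge (2, 10)→(2, 6): d=(0,-4) top-left  bias=+0
    (1,4)@(3, 9): e=[4,4,4] → X
    (2,4)@(5, 9): e=[-6,6,12] → .
    (1,5)@(3, 11): e=[10,-2,4] → .
    (2,5)@(5, 11): e=[0,0,12] → .  [on edge]
  covered (1 px):
    . . . .
    . . . .
    . . . .
    . . . .
    . X . .
    . . . .
    . . . .
    . . . .
    . . . .
T1:
  2·area = 21
  edge (4, 13)→(1, 16): d=(-3,3) right/bottom  bias=-1
  edge (1, 16)→(4, 6): d=(3,-10) top-left  bias=+0
  edge (4, 6)→(4, 13): d=(0,7) right/bottom  bias=-1
    (1,5)@(3, 11): e=[9,5,7] → X
    (2,5)@(5, 11): e=[3,25,-7] → .
    (1,6)@(3, 13): e=[3,11,7] → X
    (2,6)@(5, 13): e=[-3,31,-7] → .
    (1,7)@(3, 15): e=[-3,17,7] → .
  covered (2 px):
    . . . .
    . . . .
    . . . .
    . . . .
    . . . .
    . X . .
    . X . .
    . . . .
    . . . .
T2:
  2·area = 20
  edge (8, 16)→(6, 2): d=(-2,-14) top-left  bias=+0
  edge (6, 2)→(8, 6): d=(2,4) right/bottom  bias=-1
  edge (8, 6)→(8, 16): d=(0,10) right/bottom  bias=-1
    (3,2)@(7, 5): e=[8,2,10] → X
    (3,3)@(7, 7): e=[4,6,10] → X
    (3,4)@(7, 9): e=[0,10,10] → X  [on edge]
    (3,5)@(7, 11): e=[-4,14,10] → .
  covered (3 px):
    . . . .
    . . . .
    . . . X
    . . . X
    . . . X
    . . . .
    . . . .
    . . . .
    . . . .

Result: 6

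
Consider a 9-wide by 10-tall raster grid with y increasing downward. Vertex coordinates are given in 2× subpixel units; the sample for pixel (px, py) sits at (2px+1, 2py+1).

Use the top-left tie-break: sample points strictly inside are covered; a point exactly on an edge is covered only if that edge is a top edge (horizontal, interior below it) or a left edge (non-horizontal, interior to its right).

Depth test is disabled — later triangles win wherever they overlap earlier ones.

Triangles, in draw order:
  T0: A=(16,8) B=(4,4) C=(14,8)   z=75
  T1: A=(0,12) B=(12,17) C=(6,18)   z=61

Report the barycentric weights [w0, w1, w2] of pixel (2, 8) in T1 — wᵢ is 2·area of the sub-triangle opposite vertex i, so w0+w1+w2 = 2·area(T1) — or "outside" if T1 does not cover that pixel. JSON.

T0:
  2·area = 8  (B↔C swapped to make it positive)
  edge (16, 8)→(14, 8): d=(-2,0) right/bottom  bias=-1
  edge (14, 8)→(4, 4): d=(-10,-4) top-left  bias=+0
  edge (4, 4)→(16, 8): d=(12,4) right/bottom  bias=-1
    (0,1)@(1, 3): e=[10,-2,0] → .  [on edge]
    (3,2)@(7, 5): e=[6,2,0] → .  [on edge]
    (6,3)@(13, 7): e=[2,6,0] → .  [on edge]
  covered (0 px):
    . . . . . . . . .
    . . . . . . . . .
    . . . . . . . . .
    . . . . . . . . .
    . . . . . . . . .
    . . . . . . . . .
    . . . . . . . . .
    . . . . . . . . .
    . . . . . . . . .
    . . . . . . . . .
T1:
  2·area = 42
  edge (0, 12)→(12, 17): d=(12,5) right/bottom  bias=-1
  edge (12, 17)→(6, 18): d=(-6,1) right/bottom  bias=-1
  edge (6, 18)→(0, 12): d=(-6,-6) top-left  bias=+0
    (0,6)@(1, 13): e=[7,35,0] → X  [on edge]
    (1,6)@(3, 13): e=[-3,33,12] → .
    (0,7)@(1, 15): e=[31,23,-12] → .
    (1,7)@(3, 15): e=[21,21,0] → X  [on edge]
    (2,7)@(5, 15): e=[11,19,12] → X
    (3,7)@(7, 15): e=[1,17,24] → X
    (4,7)@(9, 15): e=[-9,15,36] → .
    (1,8)@(3, 17): e=[45,9,-12] → .
    (2,8)@(5, 17): e=[35,7,0] → X  [on edge]
    (4,8)@(9, 17): e=[15,3,24] → X
    (5,8)@(11, 17): e=[5,1,36] → X
    (6,8)@(13, 17): e=[-5,-1,48] → .
    (3,9)@(7, 19): e=[49,-7,0] → .  [on edge]
  covered (8 px):
    . . . . . . . . .
    . . . . . . . . .
    . . . . . . . . .
    . . . . . . . . .
    . . . . . . . . .
    . . . . . . . . .
    X . . . . . . . .
    . X X X . . . . .
    . . X X X X . . .
    . . . . . . . . .

Answer: [7,0,35]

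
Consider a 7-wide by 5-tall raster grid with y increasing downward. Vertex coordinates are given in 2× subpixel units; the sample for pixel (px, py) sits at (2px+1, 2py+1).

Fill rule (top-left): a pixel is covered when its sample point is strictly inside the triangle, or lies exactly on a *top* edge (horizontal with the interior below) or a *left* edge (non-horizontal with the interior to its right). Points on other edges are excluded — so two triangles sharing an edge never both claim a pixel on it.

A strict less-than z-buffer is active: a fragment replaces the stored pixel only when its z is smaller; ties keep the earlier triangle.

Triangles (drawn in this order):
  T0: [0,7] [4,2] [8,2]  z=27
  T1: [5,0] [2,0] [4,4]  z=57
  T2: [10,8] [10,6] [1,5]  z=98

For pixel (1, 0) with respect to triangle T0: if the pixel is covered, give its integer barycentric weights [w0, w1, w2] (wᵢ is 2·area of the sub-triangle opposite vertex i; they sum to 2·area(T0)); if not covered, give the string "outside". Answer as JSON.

T0:
  2·area = 20
  edge (0, 7)→(4, 2): d=(4,-5) top-left  bias=+0
  edge (4, 2)→(8, 2): d=(4,0) top-left  bias=+0
  edge (8, 2)→(0, 7): d=(-8,5) right/bottom  bias=-1
    (2,1)@(5, 3): e=[9,4,7] → #
    (3,1)@(7, 3): e=[19,4,-3] → ·
    (1,2)@(3, 5): e=[7,12,1] → #
    (2,2)@(5, 5): e=[17,12,-9] → ·
    (1,3)@(3, 7): e=[15,20,-15] → ·
  covered (2 px):
    · · · · · · ·
    · · # · · · ·
    · # · · · · ·
    · · · · · · ·
    · · · · · · ·
T1:
  2·area = 12  (B↔C swapped to make it positive)
  edge (5, 0)→(4, 4): d=(-1,4) right/bottom  bias=-1
  edge (4, 4)→(2, 0): d=(-2,-4) top-left  bias=+0
  edge (2, 0)→(5, 0): d=(3,0) top-left  bias=+0
    (1,0)@(3, 1): e=[7,2,3] → #
    (2,0)@(5, 1): e=[-1,10,3] → ·
    (1,1)@(3, 3): e=[5,-2,9] → ·
  covered (1 px):
    · # · · · · ·
    · · · · · · ·
    · · · · · · ·
    · · · · · · ·
    · · · · · · ·
T2:
  2·area = 18  (B↔C swapped to make it positive)
  edge (10, 8)→(1, 5): d=(-9,-3) top-left  bias=+0
  edge (1, 5)→(10, 6): d=(9,1) right/bottom  bias=-1
  edge (10, 6)→(10, 8): d=(0,2) right/bottom  bias=-1
    (0,2)@(1, 5): e=[0,0,18] → ·  [on edge]
    (3,3)@(7, 7): e=[0,12,6] → #  [on edge]
    (4,3)@(9, 7): e=[6,10,2] → #
    (5,3)@(11, 7): e=[12,8,-2] → ·
    (3,4)@(7, 9): e=[-18,30,6] → ·
    (4,4)@(9, 9): e=[-12,28,2] → ·
    (6,4)@(13, 9): e=[0,24,-6] → ·  [on edge]
  covered (2 px):
    · · · · · · ·
    · · · · · · ·
    · · · · · · ·
    · · · # # · ·
    · · · · · · ·

Answer: "outside"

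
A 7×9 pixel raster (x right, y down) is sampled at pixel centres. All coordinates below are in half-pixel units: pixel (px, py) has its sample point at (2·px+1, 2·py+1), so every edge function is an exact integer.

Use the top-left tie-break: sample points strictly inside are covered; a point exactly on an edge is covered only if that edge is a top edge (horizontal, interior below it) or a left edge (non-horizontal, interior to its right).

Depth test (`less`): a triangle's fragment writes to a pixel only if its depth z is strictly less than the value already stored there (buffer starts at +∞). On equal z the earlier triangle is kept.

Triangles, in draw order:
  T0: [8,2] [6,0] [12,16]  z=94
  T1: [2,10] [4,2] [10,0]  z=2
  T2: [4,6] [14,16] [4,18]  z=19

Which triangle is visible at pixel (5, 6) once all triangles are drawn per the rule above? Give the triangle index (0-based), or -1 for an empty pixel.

T0:
  2·area = 20  (B↔C swapped to make it positive)
  edge (8, 2)→(12, 16): d=(4,14) right/bottom  bias=-1
  edge (12, 16)→(6, 0): d=(-6,-16) top-left  bias=+0
  edge (6, 0)→(8, 2): d=(2,2) right/bottom  bias=-1
    (3,0)@(7, 1): e=[10,10,0] → .  [on edge]
    (4,1)@(9, 3): e=[-10,30,0] → .  [on edge]
    (5,2)@(11, 5): e=[-30,50,0] → .  [on edge]
    (4,3)@(9, 7): e=[6,6,8] → X
    (5,3)@(11, 7): e=[-22,38,4] → .
    (6,3)@(13, 7): e=[-50,70,0] → .  [on edge]
    (4,4)@(9, 9): e=[14,-6,12] → .
    (5,6)@(11, 13): e=[2,2,16] → X
    (6,6)@(13, 13): e=[-26,34,12] → .
    (5,7)@(11, 15): e=[10,-10,20] → .
  covered (2 px):
    . . . . . . .
    . . . . . . .
    . . . . . . .
    . . . . X . .
    . . . . . . .
    . . . . . . .
    . . . . . X .
    . . . . . . .
    . . . . . . .
T1:
  2·area = 44
  edge (2, 10)→(4, 2): d=(2,-8) top-left  bias=+0
  edge (4, 2)→(10, 0): d=(6,-2) top-left  bias=+0
  edge (10, 0)→(2, 10): d=(-8,10) right/bottom  bias=-1
    (3,0)@(7, 1): e=[22,0,22] → X  [on edge]
    (4,0)@(9, 1): e=[38,4,2] → X
    (5,0)@(11, 1): e=[54,8,-18] → .
    (0,1)@(1, 3): e=[-22,0,66] → .  [on edge]
    (2,1)@(5, 3): e=[10,8,26] → X
    (4,1)@(9, 3): e=[42,16,-14] → .
    (2,2)@(5, 5): e=[14,20,10] → X
    (3,2)@(7, 5): e=[30,24,-10] → .
    (1,3)@(3, 7): e=[2,28,14] → X
    (2,3)@(5, 7): e=[18,32,-6] → .
    (1,4)@(3, 9): e=[6,40,-2] → .
  covered (6 px):
    . . . X X . .
    . . X X . . .
    . . X . . . .
    . X . . . . .
    . . . . . . .
    . . . . . . .
    . . . . . . .
    . . . . . . .
    . . . . . . .
T2:
  2·area = 120
  edge (4, 6)→(14, 16): d=(10,10) right/bottom  bias=-1
  edge (14, 16)→(4, 18): d=(-10,2) right/bottom  bias=-1
  edge (4, 18)→(4, 6): d=(0,-12) top-left  bias=+0
    (0,1)@(1, 3): e=[0,156,-36] → .  [on edge]
    (1,2)@(3, 5): e=[0,132,-12] → .  [on edge]
    (2,3)@(5, 7): e=[0,108,12] → .  [on edge]
    (2,4)@(5, 9): e=[20,88,12] → X
    (3,4)@(7, 9): e=[0,84,36] → .  [on edge]
    (2,5)@(5, 11): e=[40,68,12] → X
    (3,5)@(7, 11): e=[20,64,36] → X
    (4,5)@(9, 11): e=[0,60,60] → .  [on edge]
    (2,6)@(5, 13): e=[60,48,12] → X
    (4,6)@(9, 13): e=[20,40,60] → X
    (5,6)@(11, 13): e=[0,36,84] → .  [on edge]
    (2,7)@(5, 15): e=[80,28,12] → X
    (6,7)@(13, 15): e=[0,12,108] → .  [on edge]
    (4,8)@(9, 17): e=[60,0,60] → .  [on edge]
  covered (12 px):
    . . . . . . .
    . . . . . . .
    . . . . . . .
    . . . . . . .
    . . X . . . .
    . . X X . . .
    . . X X X . .
    . . X X X X .
    . . X X . . .

Z-buffer (winner per pixel, '.' = empty):
  . . . 1 1 . .
  . . 1 1 . . .
  . . 1 . . . .
  . 1 . . 0 . .
  . . 2 . . . .
  . . 2 2 . . .
  . . 2 2 2 0 .
  . . 2 2 2 2 .
  . . 2 2 . . .

Final: 0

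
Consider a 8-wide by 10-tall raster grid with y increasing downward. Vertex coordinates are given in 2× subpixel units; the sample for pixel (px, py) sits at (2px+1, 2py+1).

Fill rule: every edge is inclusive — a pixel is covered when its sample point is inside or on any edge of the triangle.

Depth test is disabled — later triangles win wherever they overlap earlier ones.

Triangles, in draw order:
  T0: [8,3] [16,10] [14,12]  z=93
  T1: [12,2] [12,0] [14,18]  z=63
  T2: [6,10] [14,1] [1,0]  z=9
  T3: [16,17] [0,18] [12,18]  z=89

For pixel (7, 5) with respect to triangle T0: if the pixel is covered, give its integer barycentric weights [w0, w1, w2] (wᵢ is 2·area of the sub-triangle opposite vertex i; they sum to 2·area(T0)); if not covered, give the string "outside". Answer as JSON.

T0:
  2·area = 30
  edge (8, 3)→(16, 10): d=(8,7) inclusive
  edge (16, 10)→(14, 12): d=(-2,2) inclusive
  edge (14, 12)→(8, 3): d=(-6,-9) inclusive
    (5,3)@(11, 7): e=[11,16,3] → X
    (6,3)@(13, 7): e=[-3,12,21] → .
    (5,4)@(11, 9): e=[27,12,-9] → .
    (6,4)@(13, 9): e=[13,8,9] → X
    (7,4)@(15, 9): e=[-1,4,27] → .
    (6,5)@(13, 11): e=[29,4,-3] → .
    (7,5)@(15, 11): e=[15,0,15] → X  [on edge]
    (6,6)@(13, 13): e=[45,0,-15] → .  [on edge]
    (7,6)@(15, 13): e=[31,-4,3] → .
    (5,7)@(11, 15): e=[75,0,-45] → .  [on edge]
    (4,8)@(9, 17): e=[105,0,-75] → .  [on edge]
    (3,9)@(7, 19): e=[135,0,-105] → .  [on edge]
  covered (3 px):
    . . . . . . . .
    . . . . . . . .
    . . . . . . . .
    . . . . . X . .
    . . . . . . X .
    . . . . . . . X
    . . . . . . . .
    . . . . . . . .
    . . . . . . . .
    . . . . . . . .
T1:
  2·area = 4
  edge (12, 2)→(12, 0): d=(0,-2) inclusive
  edge (12, 0)→(14, 18): d=(2,18) inclusive
  edge (14, 18)→(12, 2): d=(-2,-16) inclusive
    (6,4)@(13, 9): e=[2,0,2] → X  [on edge]
    (7,4)@(15, 9): e=[6,-36,34] → .
    (6,5)@(13, 11): e=[2,4,-2] → .
  covered (1 px):
    . . . . . . . .
    . . . . . . . .
    . . . . . . . .
    . . . . . . . .
    . . . . . . X .
    . . . . . . . .
    . . . . . . . .
    . . . . . . . .
    . . . . . . . .
    . . . . . . . .
T2:
  2·area = 125  (B↔C swapped to make it positive)
  edge (6, 10)→(1, 0): d=(-5,-10) inclusive
  edge (1, 0)→(14, 1): d=(13,1) inclusive
  edge (14, 1)→(6, 10): d=(-8,9) inclusive
    (1,0)@(3, 1): e=[15,11,99] → X
    (2,0)@(5, 1): e=[35,9,81] → X
    (3,0)@(7, 1): e=[55,7,63] → X
    (4,0)@(9, 1): e=[75,5,45] → X
    (5,0)@(11, 1): e=[95,3,27] → X
    (6,0)@(13, 1): e=[115,1,9] → X
    (7,0)@(15, 1): e=[135,-1,-9] → .
    (1,1)@(3, 3): e=[5,37,83] → X
    (6,1)@(13, 3): e=[105,27,-7] → .
    (1,2)@(3, 5): e=[-5,63,67] → .
    (2,2)@(5, 5): e=[15,61,49] → X
    (5,2)@(11, 5): e=[75,55,-5] → .
  covered (16 px):
    . X X X X X X .
    . X X X X X . .
    . . X X X . . .
    . . X X . . . .
    . . . . . . . .
    . . . . . . . .
    . . . . . . . .
    . . . . . . . .
    . . . . . . . .
    . . . . . . . .
T3:
  2·area = 12  (B↔C swapped to make it positive)
  edge (16, 17)→(12, 18): d=(-4,1) inclusive
  edge (12, 18)→(0, 18): d=(-12,0) inclusive
  edge (0, 18)→(16, 17): d=(16,-1) inclusive
  covered (0 px):
    . . . . . . . .
    . . . . . . . .
    . . . . . . . .
    . . . . . . . .
    . . . . . . . .
    . . . . . . . .
    . . . . . . . .
    . . . . . . . .
    . . . . . . . .
    . . . . . . . .

Answer: [0,15,15]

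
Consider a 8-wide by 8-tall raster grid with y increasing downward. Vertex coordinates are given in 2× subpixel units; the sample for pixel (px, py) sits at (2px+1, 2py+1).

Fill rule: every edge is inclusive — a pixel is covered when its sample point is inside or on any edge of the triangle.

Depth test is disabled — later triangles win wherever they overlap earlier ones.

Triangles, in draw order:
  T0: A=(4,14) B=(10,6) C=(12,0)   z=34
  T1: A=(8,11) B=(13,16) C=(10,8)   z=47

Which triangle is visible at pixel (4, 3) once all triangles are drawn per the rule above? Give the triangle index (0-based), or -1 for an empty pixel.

T0:
  2·area = 20  (B↔C swapped to make it positive)
  edge (4, 14)→(12, 0): d=(8,-14) inclusive
  edge (12, 0)→(10, 6): d=(-2,6) inclusive
  edge (10, 6)→(4, 14): d=(-6,8) inclusive
    (5,1)@(11, 3): e=[10,0,10] → X  [on edge]
    (6,1)@(13, 3): e=[38,-12,-6] → .
    (5,2)@(11, 5): e=[26,-4,-2] → .
    (4,3)@(9, 7): e=[14,4,2] → X
    (5,3)@(11, 7): e=[42,-8,-14] → .
    (3,4)@(7, 9): e=[2,12,6] → X
    (4,4)@(9, 9): e=[30,0,-10] → .  [on edge]
    (3,5)@(7, 11): e=[18,8,-6] → .
    (3,7)@(7, 15): e=[50,0,-30] → .  [on edge]
  covered (3 px):
    . . . . . . . .
    . . . . . X . .
    . . . . . . . .
    . . . . X . . .
    . . . X . . . .
    . . . . . . . .
    . . . . . . . .
    . . . . . . . .
T1:
  2·area = 25  (B↔C swapped to make it positive)
  edge (8, 11)→(10, 8): d=(2,-3) inclusive
  edge (10, 8)→(13, 16): d=(3,8) inclusive
  edge (13, 16)→(8, 11): d=(-5,-5) inclusive
    (4,5)@(9, 11): e=[3,17,5] → X
    (5,5)@(11, 11): e=[9,1,15] → X
    (6,5)@(13, 11): e=[15,-15,25] → .
    (4,6)@(9, 13): e=[7,23,-5] → .
    (5,6)@(11, 13): e=[13,7,5] → X
    (6,6)@(13, 13): e=[19,-9,15] → .
    (5,7)@(11, 15): e=[17,13,-5] → .
  covered (3 px):
    . . . . . . . .
    . . . . . . . .
    . . . . . . . .
    . . . . . . . .
    . . . . . . . .
    . . . . X X . .
    . . . . . X . .
    . . . . . . . .

Z-buffer (winner per pixel, '.' = empty):
  . . . . . . . .
  . . . . . 0 . .
  . . . . . . . .
  . . . . 0 . . .
  . . . 0 . . . .
  . . . . 1 1 . .
  . . . . . 1 . .
  . . . . . . . .

Result: 0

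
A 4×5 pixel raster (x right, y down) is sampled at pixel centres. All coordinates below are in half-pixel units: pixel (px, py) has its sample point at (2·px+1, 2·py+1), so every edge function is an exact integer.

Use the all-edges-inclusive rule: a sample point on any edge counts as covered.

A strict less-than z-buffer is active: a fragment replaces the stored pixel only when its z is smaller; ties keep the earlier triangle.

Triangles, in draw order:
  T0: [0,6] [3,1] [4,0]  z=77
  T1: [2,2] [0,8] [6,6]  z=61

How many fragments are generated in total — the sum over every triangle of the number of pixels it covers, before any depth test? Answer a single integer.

T0:
  2·area = 2
  edge (0, 6)→(3, 1): d=(3,-5) inclusive
  edge (3, 1)→(4, 0): d=(1,-1) inclusive
  edge (4, 0)→(0, 6): d=(-4,6) inclusive
    (1,0)@(3, 1): e=[0,0,2] → █  [on edge]
    (2,0)@(5, 1): e=[10,2,-10] → ·
    (0,1)@(1, 3): e=[-4,0,6] → ·  [on edge]
    (1,1)@(3, 3): e=[6,2,-6] → ·
  covered (1 px):
    · █ · ·
    · · · ·
    · · · ·
    · · · ·
    · · · ·
T1:
  2·area = 32  (B↔C swapped to make it positive)
  edge (2, 2)→(6, 6): d=(4,4) inclusive
  edge (6, 6)→(0, 8): d=(-6,2) inclusive
  edge (0, 8)→(2, 2): d=(2,-6) inclusive
    (0,0)@(1, 1): e=[0,40,-8] → ·  [on edge]
    (1,1)@(3, 3): e=[0,24,8] → █  [on edge]
    (2,1)@(5, 3): e=[-8,20,20] → ·
    (0,2)@(1, 5): e=[16,16,0] → █  [on edge]
    (2,2)@(5, 5): e=[0,8,24] → █  [on edge]
    (3,2)@(7, 5): e=[-8,4,36] → ·
    (0,3)@(1, 7): e=[24,4,4] → █
    (1,3)@(3, 7): e=[16,0,16] → █  [on edge]
    (2,3)@(5, 7): e=[8,-4,28] → ·
    (3,3)@(7, 7): e=[0,-8,40] → ·  [on edge]
    (0,4)@(1, 9): e=[32,-8,8] → ·
    (1,4)@(3, 9): e=[24,-12,20] → ·
  covered (6 px):
    · · · ·
    · █ · ·
    █ █ █ ·
    █ █ · ·
    · · · ·

Final: 7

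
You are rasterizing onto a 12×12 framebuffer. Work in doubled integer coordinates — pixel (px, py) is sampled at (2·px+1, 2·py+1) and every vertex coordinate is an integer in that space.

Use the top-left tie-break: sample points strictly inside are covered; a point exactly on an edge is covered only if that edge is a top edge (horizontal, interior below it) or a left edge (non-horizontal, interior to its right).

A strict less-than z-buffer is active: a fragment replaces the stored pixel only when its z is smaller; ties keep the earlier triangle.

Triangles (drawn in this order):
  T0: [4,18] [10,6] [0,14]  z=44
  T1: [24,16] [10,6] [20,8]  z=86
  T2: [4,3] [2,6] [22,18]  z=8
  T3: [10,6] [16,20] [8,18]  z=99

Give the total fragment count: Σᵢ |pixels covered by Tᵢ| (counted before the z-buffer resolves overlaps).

T0:
  2·area = 72  (B↔C swapped to make it positive)
  edge (4, 18)→(0, 14): d=(-4,-4) top-left  bias=+0
  edge (0, 14)→(10, 6): d=(10,-8) top-left  bias=+0
  edge (10, 6)→(4, 18): d=(-6,12) right/bottom  bias=-1
    (4,3)@(9, 7): e=[64,2,6] → █
    (5,3)@(11, 7): e=[72,18,-18] → ·
    (3,4)@(7, 9): e=[48,6,18] → █
    (4,4)@(9, 9): e=[56,22,-6] → ·
    (2,5)@(5, 11): e=[32,10,30] → █
    (4,5)@(9, 11): e=[48,42,-18] → ·
    (1,6)@(3, 13): e=[16,14,42] → █
    (3,6)@(7, 13): e=[32,46,-6] → ·
    (0,7)@(1, 15): e=[0,18,54] → █  [on edge]
    (3,7)@(7, 15): e=[24,66,-18] → ·
    (0,8)@(1, 17): e=[-8,38,42] → ·
    (1,8)@(3, 17): e=[0,54,18] → █  [on edge]
    (2,9)@(5, 19): e=[0,90,-18] → ·  [on edge]
    (3,10)@(7, 21): e=[0,126,-54] → ·  [on edge]
    (4,11)@(9, 23): e=[0,162,-90] → ·  [on edge]
  covered (10 px):
    · · · · · · · · · · · ·
    · · · · · · · · · · · ·
    · · · · · · · · · · · ·
    · · · · █ · · · · · · ·
    · · · █ · · · · · · · ·
    · · █ █ · · · · · · · ·
    · █ █ · · · · · · · · ·
    █ █ █ · · · · · · · · ·
    · █ · · · · · · · · · ·
    · · · · · · · · · · · ·
    · · · · · · · · · · · ·
    · · · · · · · · · · · ·
T1:
  2·area = 72
  edge (24, 16)→(10, 6): d=(-14,-10) top-left  bias=+0
  edge (10, 6)→(20, 8): d=(10,2) right/bottom  bias=-1
  edge (20, 8)→(24, 16): d=(4,8) right/bottom  bias=-1
    (1,0)@(3, 1): e=[0,-36,108] → ·  [on edge]
    (2,2)@(5, 5): e=[-36,0,108] → ·  [on edge]
    (6,3)@(13, 7): e=[16,4,52] → █
    (7,3)@(15, 7): e=[36,0,36] → ·  [on edge]
    (6,4)@(13, 9): e=[-12,24,60] → ·
    (7,4)@(15, 9): e=[8,20,44] → █
    (8,4)@(17, 9): e=[28,16,28] → █
    (9,4)@(19, 9): e=[48,12,12] → █
    (10,4)@(21, 9): e=[68,8,-4] → ·
    (7,5)@(15, 11): e=[-20,40,52] → ·
    (8,5)@(17, 11): e=[0,36,36] → █  [on edge]
    (10,5)@(21, 11): e=[40,28,4] → █
  covered (9 px):
    · · · · · · · · · · · ·
    · · · · · · · · · · · ·
    · · · · · · · · · · · ·
    · · · · · · █ · · · · ·
    · · · · · · · █ █ █ · ·
    · · · · · · · · █ █ █ ·
    · · · · · · · · · · █ ·
    · · · · · · · · · · · █
    · · · · · · · · · · · ·
    · · · · · · · · · · · ·
    · · · · · · · · · · · ·
    · · · · · · · · · · · ·
T2:
  2·area = 84  (B↔C swapped to make it positive)
  edge (4, 3)→(22, 18): d=(18,15) right/bottom  bias=-1
  edge (22, 18)→(2, 6): d=(-20,-12) top-left  bias=+0
  edge (2, 6)→(4, 3): d=(2,-3) top-left  bias=+0
    (1,2)@(3, 5): e=[51,32,1] → █
    (2,2)@(5, 5): e=[21,56,7] → █
    (3,2)@(7, 5): e=[-9,80,13] → ·
    (1,3)@(3, 7): e=[87,-8,5] → ·
    (2,3)@(5, 7): e=[57,16,11] → █
    (3,3)@(7, 7): e=[27,40,17] → █
    (4,3)@(9, 7): e=[-3,64,23] → ·
    (2,4)@(5, 9): e=[93,-24,15] → ·
    (3,4)@(7, 9): e=[63,0,21] → █  [on edge]
    (4,4)@(9, 9): e=[33,24,27] → █
    (5,4)@(11, 9): e=[3,48,33] → █
    (6,4)@(13, 9): e=[-27,72,39] → ·
    (8,7)@(17, 15): e=[21,0,63] → █  [on edge]
  covered (11 px):
    · · · · · · · · · · · ·
    · · · · · · · · · · · ·
    · █ █ · · · · · · · · ·
    · · █ █ · · · · · · · ·
    · · · █ █ █ · · · · · ·
    · · · · · █ █ · · · · ·
    · · · · · · · █ · · · ·
    · · · · · · · · █ · · ·
    · · · · · · · · · · · ·
    · · · · · · · · · · · ·
    · · · · · · · · · · · ·
    · · · · · · · · · · · ·
T3:
  2·area = 100
  edge (10, 6)→(16, 20): d=(6,14) right/bottom  bias=-1
  edge (16, 20)→(8, 18): d=(-8,-2) top-left  bias=+0
  edge (8, 18)→(10, 6): d=(2,-12) top-left  bias=+0
    (5,4)@(11, 9): e=[4,78,18] → █
    (6,4)@(13, 9): e=[-24,82,42] → ·
    (5,5)@(11, 11): e=[16,62,22] → █
    (6,5)@(13, 11): e=[-12,66,46] → ·
    (4,6)@(9, 13): e=[56,42,2] → █
    (6,6)@(13, 13): e=[0,50,50] → ·  [on edge]
    (4,7)@(9, 15): e=[68,26,6] → █
    (6,7)@(13, 15): e=[12,34,54] → █
    (7,7)@(15, 15): e=[-16,38,78] → ·
    (4,8)@(9, 17): e=[80,10,10] → █
    (7,8)@(15, 17): e=[-4,22,82] → ·
    (4,9)@(9, 19): e=[92,-6,14] → ·
  covered (12 px):
    · · · · · · · · · · · ·
    · · · · · · · · · · · ·
    · · · · · · · · · · · ·
    · · · · · · · · · · · ·
    · · · · · █ · · · · · ·
    · · · · · █ · · · · · ·
    · · · · █ █ · · · · · ·
    · · · · █ █ █ · · · · ·
    · · · · █ █ █ · · · · ·
    · · · · · · █ █ · · · ·
    · · · · · · · · · · · ·
    · · · · · · · · · · · ·

Result: 42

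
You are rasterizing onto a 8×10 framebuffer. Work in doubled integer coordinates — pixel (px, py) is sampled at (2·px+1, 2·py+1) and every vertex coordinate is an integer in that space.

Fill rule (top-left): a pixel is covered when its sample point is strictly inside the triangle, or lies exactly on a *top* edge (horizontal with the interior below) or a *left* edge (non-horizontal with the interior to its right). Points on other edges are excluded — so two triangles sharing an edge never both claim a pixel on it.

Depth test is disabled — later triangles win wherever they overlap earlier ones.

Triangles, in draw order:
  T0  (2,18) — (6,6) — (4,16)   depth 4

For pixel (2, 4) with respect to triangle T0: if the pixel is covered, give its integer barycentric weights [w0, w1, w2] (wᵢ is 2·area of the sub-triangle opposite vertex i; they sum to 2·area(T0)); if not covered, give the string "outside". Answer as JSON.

T0:
  2·area = 16
  edge (2, 18)→(6, 6): d=(4,-12) top-left  bias=+0
  edge (6, 6)→(4, 16): d=(-2,10) right/bottom  bias=-1
  edge (4, 16)→(2, 18): d=(-2,2) right/bottom  bias=-1
    (3,0)@(7, 1): e=[-8,0,24] → ·  [on edge]
    (3,1)@(7, 3): e=[0,-4,20] → ·  [on edge]
    (7,2)@(15, 5): e=[104,-88,0] → ·  [on edge]
    (6,3)@(13, 7): e=[88,-72,0] → ·  [on edge]
    (2,4)@(5, 9): e=[0,4,12] → #  [on edge]
    (3,4)@(7, 9): e=[24,-16,8] → ·
    (5,4)@(11, 9): e=[72,-56,0] → ·  [on edge]
    (2,5)@(5, 11): e=[8,0,8] → ·  [on edge]
    (4,5)@(9, 11): e=[56,-40,0] → ·  [on edge]
    (3,6)@(7, 13): e=[40,-24,0] → ·  [on edge]
    (1,7)@(3, 15): e=[0,12,4] → #  [on edge]
    (2,7)@(5, 15): e=[24,-8,0] → ·  [on edge]
    (1,8)@(3, 17): e=[8,8,0] → ·  [on edge]
    (0,9)@(1, 19): e=[-8,24,0] → ·  [on edge]
  covered (2 px):
    · · · · · · · ·
    · · · · · · · ·
    · · · · · · · ·
    · · · · · · · ·
    · · # · · · · ·
    · · · · · · · ·
    · · · · · · · ·
    · # · · · · · ·
    · · · · · · · ·
    · · · · · · · ·

Final: [4,12,0]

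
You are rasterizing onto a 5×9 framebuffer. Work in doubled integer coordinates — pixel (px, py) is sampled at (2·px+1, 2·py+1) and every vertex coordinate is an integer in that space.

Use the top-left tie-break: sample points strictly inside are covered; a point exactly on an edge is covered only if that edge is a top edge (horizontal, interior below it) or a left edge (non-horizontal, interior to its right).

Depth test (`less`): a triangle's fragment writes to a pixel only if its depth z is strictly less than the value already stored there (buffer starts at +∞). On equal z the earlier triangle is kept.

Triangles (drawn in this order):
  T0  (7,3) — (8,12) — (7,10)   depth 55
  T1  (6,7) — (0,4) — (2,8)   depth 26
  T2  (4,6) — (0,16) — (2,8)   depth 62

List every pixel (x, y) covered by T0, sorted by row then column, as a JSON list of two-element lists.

T0:
  2·area = 7
  edge (7, 3)→(8, 12): d=(1,9) right/bottom  bias=-1
  edge (8, 12)→(7, 10): d=(-1,-2) top-left  bias=+0
  edge (7, 10)→(7, 3): d=(0,-7) top-left  bias=+0
    (3,0)@(7, 1): e=[-2,9,0] → ·  [on edge]
    (3,1)@(7, 3): e=[0,7,0] → ·  [on edge]
    (3,2)@(7, 5): e=[2,5,0] → █  [on edge]
    (4,2)@(9, 5): e=[-16,9,14] → ·
    (3,3)@(7, 7): e=[4,3,0] → █  [on edge]
    (4,3)@(9, 7): e=[-14,7,14] → ·
    (3,4)@(7, 9): e=[6,1,0] → █  [on edge]
    (4,4)@(9, 9): e=[-12,5,14] → ·
    (3,5)@(7, 11): e=[8,-1,0] → ·  [on edge]
    (3,6)@(7, 13): e=[10,-3,0] → ·  [on edge]
    (3,7)@(7, 15): e=[12,-5,0] → ·  [on edge]
    (3,8)@(7, 17): e=[14,-7,0] → ·  [on edge]
  covered (3 px):
    · · · · ·
    · · · · ·
    · · · █ ·
    · · · █ ·
    · · · █ ·
    · · · · ·
    · · · · ·
    · · · · ·
    · · · · ·
T1:
  2·area = 18  (B↔C swapped to make it positive)
  edge (6, 7)→(2, 8): d=(-4,1) right/bottom  bias=-1
  edge (2, 8)→(0, 4): d=(-2,-4) top-left  bias=+0
  edge (0, 4)→(6, 7): d=(6,3) right/bottom  bias=-1
    (0,2)@(1, 5): e=[13,2,3] → █
    (1,2)@(3, 5): e=[11,10,-3] → ·
    (0,3)@(1, 7): e=[5,-2,15] → ·
    (1,3)@(3, 7): e=[3,6,9] → █
    (2,3)@(5, 7): e=[1,14,3] → █
    (3,3)@(7, 7): e=[-1,22,-3] → ·
    (1,4)@(3, 9): e=[-5,2,21] → ·
    (2,4)@(5, 9): e=[-7,10,15] → ·
  covered (3 px):
    · · · · ·
    · · · · ·
    █ · · · ·
    · █ █ · ·
    · · · · ·
    · · · · ·
    · · · · ·
    · · · · ·
    · · · · ·
T2:
  2·area = 12
  edge (4, 6)→(0, 16): d=(-4,10) right/bottom  bias=-1
  edge (0, 16)→(2, 8): d=(2,-8) top-left  bias=+0
  edge (2, 8)→(4, 6): d=(2,-2) top-left  bias=+0
    (4,0)@(9, 1): e=[-30,42,0] → ·  [on edge]
    (3,1)@(7, 3): e=[-18,30,0] → ·  [on edge]
    (2,2)@(5, 5): e=[-6,18,0] → ·  [on edge]
    (1,3)@(3, 7): e=[6,6,0] → █  [on edge]
    (2,3)@(5, 7): e=[-14,22,4] → ·
    (0,4)@(1, 9): e=[18,-6,0] → ·  [on edge]
    (1,4)@(3, 9): e=[-2,10,4] → ·
    (0,6)@(1, 13): e=[2,2,8] → █
    (1,6)@(3, 13): e=[-18,18,12] → ·
    (0,7)@(1, 15): e=[-6,6,12] → ·
  covered (2 px):
    · · · · ·
    · · · · ·
    · · · · ·
    · █ · · ·
    · · · · ·
    · · · · ·
    █ · · · ·
    · · · · ·
    · · · · ·

Result: [[3,2],[3,3],[3,4]]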